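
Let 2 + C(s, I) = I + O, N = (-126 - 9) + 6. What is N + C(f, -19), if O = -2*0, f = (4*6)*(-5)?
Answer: -150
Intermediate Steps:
N = -129 (N = -135 + 6 = -129)
f = -120 (f = 24*(-5) = -120)
O = 0
C(s, I) = -2 + I (C(s, I) = -2 + (I + 0) = -2 + I)
N + C(f, -19) = -129 + (-2 - 19) = -129 - 21 = -150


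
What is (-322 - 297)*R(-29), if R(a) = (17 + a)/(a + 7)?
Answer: -3714/11 ≈ -337.64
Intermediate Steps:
R(a) = (17 + a)/(7 + a)
(-322 - 297)*R(-29) = (-322 - 297)*((17 - 29)/(7 - 29)) = -619*(-12)/(-22) = -(-619)*(-12)/22 = -619*6/11 = -3714/11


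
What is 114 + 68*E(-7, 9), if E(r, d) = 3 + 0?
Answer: 318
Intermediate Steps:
E(r, d) = 3
114 + 68*E(-7, 9) = 114 + 68*3 = 114 + 204 = 318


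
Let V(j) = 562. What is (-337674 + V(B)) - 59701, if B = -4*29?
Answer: -396813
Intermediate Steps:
B = -116
(-337674 + V(B)) - 59701 = (-337674 + 562) - 59701 = -337112 - 59701 = -396813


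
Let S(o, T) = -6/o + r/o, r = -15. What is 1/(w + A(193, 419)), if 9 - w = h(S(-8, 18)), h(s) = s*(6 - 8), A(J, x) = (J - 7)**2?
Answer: 4/138441 ≈ 2.8893e-5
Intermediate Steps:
S(o, T) = -21/o (S(o, T) = -6/o - 15/o = -21/o)
A(J, x) = (-7 + J)**2
h(s) = -2*s (h(s) = s*(-2) = -2*s)
w = 57/4 (w = 9 - (-2)*(-21/(-8)) = 9 - (-2)*(-21*(-1/8)) = 9 - (-2)*21/8 = 9 - 1*(-21/4) = 9 + 21/4 = 57/4 ≈ 14.250)
1/(w + A(193, 419)) = 1/(57/4 + (-7 + 193)**2) = 1/(57/4 + 186**2) = 1/(57/4 + 34596) = 1/(138441/4) = 4/138441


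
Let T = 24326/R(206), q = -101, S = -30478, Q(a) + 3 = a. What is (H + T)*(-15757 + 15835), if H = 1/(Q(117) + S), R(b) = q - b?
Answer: -28806763869/4660874 ≈ -6180.5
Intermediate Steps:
Q(a) = -3 + a
R(b) = -101 - b
T = -24326/307 (T = 24326/(-101 - 1*206) = 24326/(-101 - 206) = 24326/(-307) = 24326*(-1/307) = -24326/307 ≈ -79.238)
H = -1/30364 (H = 1/((-3 + 117) - 30478) = 1/(114 - 30478) = 1/(-30364) = -1/30364 ≈ -3.2934e-5)
(H + T)*(-15757 + 15835) = (-1/30364 - 24326/307)*(-15757 + 15835) = -738634971/9321748*78 = -28806763869/4660874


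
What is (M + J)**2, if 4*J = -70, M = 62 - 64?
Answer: 1521/4 ≈ 380.25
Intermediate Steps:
M = -2
J = -35/2 (J = (1/4)*(-70) = -35/2 ≈ -17.500)
(M + J)**2 = (-2 - 35/2)**2 = (-39/2)**2 = 1521/4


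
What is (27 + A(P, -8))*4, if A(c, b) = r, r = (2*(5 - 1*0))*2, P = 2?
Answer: 188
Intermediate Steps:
r = 20 (r = (2*(5 + 0))*2 = (2*5)*2 = 10*2 = 20)
A(c, b) = 20
(27 + A(P, -8))*4 = (27 + 20)*4 = 47*4 = 188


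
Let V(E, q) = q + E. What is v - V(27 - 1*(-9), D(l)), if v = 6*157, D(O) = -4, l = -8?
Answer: 910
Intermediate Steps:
v = 942
V(E, q) = E + q
v - V(27 - 1*(-9), D(l)) = 942 - ((27 - 1*(-9)) - 4) = 942 - ((27 + 9) - 4) = 942 - (36 - 4) = 942 - 1*32 = 942 - 32 = 910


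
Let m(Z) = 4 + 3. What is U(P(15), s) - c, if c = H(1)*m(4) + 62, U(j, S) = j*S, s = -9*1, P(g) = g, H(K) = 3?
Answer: -218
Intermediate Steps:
m(Z) = 7
s = -9
U(j, S) = S*j
c = 83 (c = 3*7 + 62 = 21 + 62 = 83)
U(P(15), s) - c = -9*15 - 1*83 = -135 - 83 = -218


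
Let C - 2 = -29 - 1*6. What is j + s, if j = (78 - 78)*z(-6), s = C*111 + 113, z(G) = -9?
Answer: -3550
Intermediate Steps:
C = -33 (C = 2 + (-29 - 1*6) = 2 + (-29 - 6) = 2 - 35 = -33)
s = -3550 (s = -33*111 + 113 = -3663 + 113 = -3550)
j = 0 (j = (78 - 78)*(-9) = 0*(-9) = 0)
j + s = 0 - 3550 = -3550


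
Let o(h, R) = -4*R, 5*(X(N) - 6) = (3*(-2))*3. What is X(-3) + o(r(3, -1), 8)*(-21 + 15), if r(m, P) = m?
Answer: 972/5 ≈ 194.40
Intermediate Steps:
X(N) = 12/5 (X(N) = 6 + ((3*(-2))*3)/5 = 6 + (-6*3)/5 = 6 + (⅕)*(-18) = 6 - 18/5 = 12/5)
X(-3) + o(r(3, -1), 8)*(-21 + 15) = 12/5 + (-4*8)*(-21 + 15) = 12/5 - 32*(-6) = 12/5 + 192 = 972/5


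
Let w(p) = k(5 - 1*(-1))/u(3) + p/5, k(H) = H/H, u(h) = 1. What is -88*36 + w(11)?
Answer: -15824/5 ≈ -3164.8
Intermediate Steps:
k(H) = 1
w(p) = 1 + p/5 (w(p) = 1/1 + p/5 = 1*1 + p*(1/5) = 1 + p/5)
-88*36 + w(11) = -88*36 + (1 + (1/5)*11) = -3168 + (1 + 11/5) = -3168 + 16/5 = -15824/5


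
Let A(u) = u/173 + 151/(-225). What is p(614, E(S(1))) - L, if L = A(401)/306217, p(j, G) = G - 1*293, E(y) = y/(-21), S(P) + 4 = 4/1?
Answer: -3492412604527/11919496725 ≈ -293.00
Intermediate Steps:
S(P) = 0 (S(P) = -4 + 4/1 = -4 + 4*1 = -4 + 4 = 0)
E(y) = -y/21 (E(y) = y*(-1/21) = -y/21)
A(u) = -151/225 + u/173 (A(u) = u*(1/173) + 151*(-1/225) = u/173 - 151/225 = -151/225 + u/173)
p(j, G) = -293 + G (p(j, G) = G - 293 = -293 + G)
L = 64102/11919496725 (L = (-151/225 + (1/173)*401)/306217 = (-151/225 + 401/173)*(1/306217) = (64102/38925)*(1/306217) = 64102/11919496725 ≈ 5.3779e-6)
p(614, E(S(1))) - L = (-293 - 1/21*0) - 1*64102/11919496725 = (-293 + 0) - 64102/11919496725 = -293 - 64102/11919496725 = -3492412604527/11919496725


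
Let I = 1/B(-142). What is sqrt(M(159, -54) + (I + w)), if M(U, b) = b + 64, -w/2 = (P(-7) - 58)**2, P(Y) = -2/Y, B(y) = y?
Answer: I*sqrt(6572301446)/994 ≈ 81.559*I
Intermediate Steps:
w = -326432/49 (w = -2*(-2/(-7) - 58)**2 = -2*(-2*(-1/7) - 58)**2 = -2*(2/7 - 58)**2 = -2*(-404/7)**2 = -2*163216/49 = -326432/49 ≈ -6661.9)
M(U, b) = 64 + b
I = -1/142 (I = 1/(-142) = -1/142 ≈ -0.0070423)
sqrt(M(159, -54) + (I + w)) = sqrt((64 - 54) + (-1/142 - 326432/49)) = sqrt(10 - 46353393/6958) = sqrt(-46283813/6958) = I*sqrt(6572301446)/994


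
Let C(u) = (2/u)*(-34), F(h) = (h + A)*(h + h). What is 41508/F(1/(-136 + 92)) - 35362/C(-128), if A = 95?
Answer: -1803981728/23681 ≈ -76179.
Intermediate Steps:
F(h) = 2*h*(95 + h) (F(h) = (h + 95)*(h + h) = (95 + h)*(2*h) = 2*h*(95 + h))
C(u) = -68/u
41508/F(1/(-136 + 92)) - 35362/C(-128) = 41508/((2*(95 + 1/(-136 + 92))/(-136 + 92))) - 35362/((-68/(-128))) = 41508/((2*(95 + 1/(-44))/(-44))) - 35362/((-68*(-1/128))) = 41508/((2*(-1/44)*(95 - 1/44))) - 35362/17/32 = 41508/((2*(-1/44)*(4179/44))) - 35362*32/17 = 41508/(-4179/968) - 1131584/17 = 41508*(-968/4179) - 1131584/17 = -13393248/1393 - 1131584/17 = -1803981728/23681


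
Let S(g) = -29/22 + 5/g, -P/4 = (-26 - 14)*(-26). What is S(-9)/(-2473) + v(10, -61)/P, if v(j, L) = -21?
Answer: 5913047/1018480320 ≈ 0.0058058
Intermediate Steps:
P = -4160 (P = -4*(-26 - 14)*(-26) = -(-160)*(-26) = -4*1040 = -4160)
S(g) = -29/22 + 5/g (S(g) = -29*1/22 + 5/g = -29/22 + 5/g)
S(-9)/(-2473) + v(10, -61)/P = (-29/22 + 5/(-9))/(-2473) - 21/(-4160) = (-29/22 + 5*(-1/9))*(-1/2473) - 21*(-1/4160) = (-29/22 - 5/9)*(-1/2473) + 21/4160 = -371/198*(-1/2473) + 21/4160 = 371/489654 + 21/4160 = 5913047/1018480320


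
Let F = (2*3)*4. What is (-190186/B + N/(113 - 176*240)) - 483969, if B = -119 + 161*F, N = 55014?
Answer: -76361884918987/157765615 ≈ -4.8402e+5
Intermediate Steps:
F = 24 (F = 6*4 = 24)
B = 3745 (B = -119 + 161*24 = -119 + 3864 = 3745)
(-190186/B + N/(113 - 176*240)) - 483969 = (-190186/3745 + 55014/(113 - 176*240)) - 483969 = (-190186*1/3745 + 55014/(113 - 42240)) - 483969 = (-190186/3745 + 55014/(-42127)) - 483969 = (-190186/3745 + 55014*(-1/42127)) - 483969 = (-190186/3745 - 55014/42127) - 483969 = -8217993052/157765615 - 483969 = -76361884918987/157765615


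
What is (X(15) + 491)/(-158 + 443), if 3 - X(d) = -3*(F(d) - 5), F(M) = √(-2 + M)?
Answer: 479/285 + √13/95 ≈ 1.7187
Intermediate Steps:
X(d) = -12 + 3*√(-2 + d) (X(d) = 3 - (-3)*(√(-2 + d) - 5) = 3 - (-3)*(-5 + √(-2 + d)) = 3 - (15 - 3*√(-2 + d)) = 3 + (-15 + 3*√(-2 + d)) = -12 + 3*√(-2 + d))
(X(15) + 491)/(-158 + 443) = ((-12 + 3*√(-2 + 15)) + 491)/(-158 + 443) = ((-12 + 3*√13) + 491)/285 = (479 + 3*√13)*(1/285) = 479/285 + √13/95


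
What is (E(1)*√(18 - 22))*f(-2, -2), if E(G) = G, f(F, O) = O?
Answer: -4*I ≈ -4.0*I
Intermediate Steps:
(E(1)*√(18 - 22))*f(-2, -2) = (1*√(18 - 22))*(-2) = (1*√(-4))*(-2) = (1*(2*I))*(-2) = (2*I)*(-2) = -4*I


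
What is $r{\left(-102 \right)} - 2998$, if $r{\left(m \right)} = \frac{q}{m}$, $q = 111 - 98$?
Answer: $- \frac{305809}{102} \approx -2998.1$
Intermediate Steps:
$q = 13$
$r{\left(m \right)} = \frac{13}{m}$
$r{\left(-102 \right)} - 2998 = \frac{13}{-102} - 2998 = 13 \left(- \frac{1}{102}\right) - 2998 = - \frac{13}{102} - 2998 = - \frac{305809}{102}$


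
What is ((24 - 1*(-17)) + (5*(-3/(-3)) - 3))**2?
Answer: 1849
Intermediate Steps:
((24 - 1*(-17)) + (5*(-3/(-3)) - 3))**2 = ((24 + 17) + (5*(-3*(-1/3)) - 3))**2 = (41 + (5*1 - 3))**2 = (41 + (5 - 3))**2 = (41 + 2)**2 = 43**2 = 1849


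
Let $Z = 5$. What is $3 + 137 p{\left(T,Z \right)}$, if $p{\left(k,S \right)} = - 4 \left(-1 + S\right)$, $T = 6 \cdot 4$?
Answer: $-2189$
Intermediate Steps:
$T = 24$
$p{\left(k,S \right)} = 4 - 4 S$
$3 + 137 p{\left(T,Z \right)} = 3 + 137 \left(4 - 20\right) = 3 + 137 \left(-16\right) = 3 - 2192 = -2189$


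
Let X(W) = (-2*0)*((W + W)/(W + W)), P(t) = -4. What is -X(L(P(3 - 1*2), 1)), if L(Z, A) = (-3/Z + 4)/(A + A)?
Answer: 0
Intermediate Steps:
L(Z, A) = (4 - 3/Z)/(2*A) (L(Z, A) = (4 - 3/Z)/((2*A)) = (4 - 3/Z)*(1/(2*A)) = (4 - 3/Z)/(2*A))
X(W) = 0 (X(W) = 0*((2*W)/((2*W))) = 0*((2*W)*(1/(2*W))) = 0*1 = 0)
-X(L(P(3 - 1*2), 1)) = -1*0 = 0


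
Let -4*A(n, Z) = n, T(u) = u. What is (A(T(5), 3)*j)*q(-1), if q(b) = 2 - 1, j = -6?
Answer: 15/2 ≈ 7.5000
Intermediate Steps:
q(b) = 1
A(n, Z) = -n/4
(A(T(5), 3)*j)*q(-1) = (-1/4*5*(-6))*1 = -5/4*(-6)*1 = (15/2)*1 = 15/2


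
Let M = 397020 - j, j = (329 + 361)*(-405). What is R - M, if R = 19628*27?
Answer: -146514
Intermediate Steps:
R = 529956
j = -279450 (j = 690*(-405) = -279450)
M = 676470 (M = 397020 - 1*(-279450) = 397020 + 279450 = 676470)
R - M = 529956 - 1*676470 = 529956 - 676470 = -146514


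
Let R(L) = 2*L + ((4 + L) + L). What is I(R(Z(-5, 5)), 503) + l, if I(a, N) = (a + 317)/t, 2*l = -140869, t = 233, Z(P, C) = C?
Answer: -32821795/466 ≈ -70433.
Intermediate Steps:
R(L) = 4 + 4*L (R(L) = 2*L + (4 + 2*L) = 4 + 4*L)
l = -140869/2 (l = (½)*(-140869) = -140869/2 ≈ -70435.)
I(a, N) = 317/233 + a/233 (I(a, N) = (a + 317)/233 = (317 + a)*(1/233) = 317/233 + a/233)
I(R(Z(-5, 5)), 503) + l = (317/233 + (4 + 4*5)/233) - 140869/2 = (317/233 + (4 + 20)/233) - 140869/2 = (317/233 + (1/233)*24) - 140869/2 = (317/233 + 24/233) - 140869/2 = 341/233 - 140869/2 = -32821795/466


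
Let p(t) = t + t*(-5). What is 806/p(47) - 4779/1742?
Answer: -287813/40937 ≈ -7.0306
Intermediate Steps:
p(t) = -4*t (p(t) = t - 5*t = -4*t)
806/p(47) - 4779/1742 = 806/((-4*47)) - 4779/1742 = 806/(-188) - 4779*1/1742 = 806*(-1/188) - 4779/1742 = -403/94 - 4779/1742 = -287813/40937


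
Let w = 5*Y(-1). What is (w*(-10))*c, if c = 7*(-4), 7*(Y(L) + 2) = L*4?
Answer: -3600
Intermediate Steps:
Y(L) = -2 + 4*L/7 (Y(L) = -2 + (L*4)/7 = -2 + (4*L)/7 = -2 + 4*L/7)
c = -28
w = -90/7 (w = 5*(-2 + (4/7)*(-1)) = 5*(-2 - 4/7) = 5*(-18/7) = -90/7 ≈ -12.857)
(w*(-10))*c = -90/7*(-10)*(-28) = (900/7)*(-28) = -3600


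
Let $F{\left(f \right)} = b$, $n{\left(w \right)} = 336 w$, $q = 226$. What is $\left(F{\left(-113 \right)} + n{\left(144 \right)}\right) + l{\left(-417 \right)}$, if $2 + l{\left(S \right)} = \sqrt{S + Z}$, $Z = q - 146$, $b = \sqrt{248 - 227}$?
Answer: $48382 + \sqrt{21} + i \sqrt{337} \approx 48387.0 + 18.358 i$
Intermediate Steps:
$b = \sqrt{21} \approx 4.5826$
$F{\left(f \right)} = \sqrt{21}$
$Z = 80$ ($Z = 226 - 146 = 80$)
$l{\left(S \right)} = -2 + \sqrt{80 + S}$ ($l{\left(S \right)} = -2 + \sqrt{S + 80} = -2 + \sqrt{80 + S}$)
$\left(F{\left(-113 \right)} + n{\left(144 \right)}\right) + l{\left(-417 \right)} = \left(\sqrt{21} + 336 \cdot 144\right) - \left(2 - \sqrt{80 - 417}\right) = \left(\sqrt{21} + 48384\right) - \left(2 - \sqrt{-337}\right) = \left(48384 + \sqrt{21}\right) - \left(2 - i \sqrt{337}\right) = 48382 + \sqrt{21} + i \sqrt{337}$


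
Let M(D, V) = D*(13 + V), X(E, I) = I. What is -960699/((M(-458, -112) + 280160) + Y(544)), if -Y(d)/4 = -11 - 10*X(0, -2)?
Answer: -960699/325466 ≈ -2.9518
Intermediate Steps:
Y(d) = -36 (Y(d) = -4*(-11 - 10*(-2)) = -4*(-11 + 20) = -4*9 = -36)
-960699/((M(-458, -112) + 280160) + Y(544)) = -960699/((-458*(13 - 112) + 280160) - 36) = -960699/((-458*(-99) + 280160) - 36) = -960699/((45342 + 280160) - 36) = -960699/(325502 - 36) = -960699/325466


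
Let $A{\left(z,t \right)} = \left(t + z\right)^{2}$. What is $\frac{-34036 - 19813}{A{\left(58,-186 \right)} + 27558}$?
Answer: $- \frac{53849}{43942} \approx -1.2255$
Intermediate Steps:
$\frac{-34036 - 19813}{A{\left(58,-186 \right)} + 27558} = \frac{-34036 - 19813}{\left(-186 + 58\right)^{2} + 27558} = - \frac{53849}{\left(-128\right)^{2} + 27558} = - \frac{53849}{16384 + 27558} = - \frac{53849}{43942}$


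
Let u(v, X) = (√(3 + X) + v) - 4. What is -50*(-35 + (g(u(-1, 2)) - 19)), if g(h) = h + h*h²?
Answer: 12950 - 4050*√5 ≈ 3893.9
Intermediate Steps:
u(v, X) = -4 + v + √(3 + X) (u(v, X) = (v + √(3 + X)) - 4 = -4 + v + √(3 + X))
g(h) = h + h³
-50*(-35 + (g(u(-1, 2)) - 19)) = -50*(-35 + (((-4 - 1 + √(3 + 2)) + (-4 - 1 + √(3 + 2))³) - 19)) = -50*(-35 + (((-4 - 1 + √5) + (-4 - 1 + √5)³) - 19)) = -50*(-35 + (((-5 + √5) + (-5 + √5)³) - 19)) = -50*(-35 + ((-5 + √5 + (-5 + √5)³) - 19)) = -50*(-35 + (-24 + √5 + (-5 + √5)³)) = -50*(-59 + √5 + (-5 + √5)³) = 2950 - 50*√5 - 50*(-5 + √5)³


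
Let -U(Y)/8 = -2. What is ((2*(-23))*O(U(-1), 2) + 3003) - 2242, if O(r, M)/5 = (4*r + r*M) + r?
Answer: -24999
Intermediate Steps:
U(Y) = 16 (U(Y) = -8*(-2) = 16)
O(r, M) = 25*r + 5*M*r (O(r, M) = 5*((4*r + r*M) + r) = 5*((4*r + M*r) + r) = 5*(5*r + M*r) = 25*r + 5*M*r)
((2*(-23))*O(U(-1), 2) + 3003) - 2242 = ((2*(-23))*(5*16*(5 + 2)) + 3003) - 2242 = (-230*16*7 + 3003) - 2242 = (-46*560 + 3003) - 2242 = (-25760 + 3003) - 2242 = -22757 - 2242 = -24999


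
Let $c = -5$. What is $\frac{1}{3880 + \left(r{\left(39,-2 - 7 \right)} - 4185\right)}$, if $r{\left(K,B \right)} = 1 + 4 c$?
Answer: $- \frac{1}{324} \approx -0.0030864$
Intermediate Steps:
$r{\left(K,B \right)} = -19$ ($r{\left(K,B \right)} = 1 + 4 \left(-5\right) = 1 - 20 = -19$)
$\frac{1}{3880 + \left(r{\left(39,-2 - 7 \right)} - 4185\right)} = \frac{1}{3880 - 4204} = \frac{1}{-324} = - \frac{1}{324}$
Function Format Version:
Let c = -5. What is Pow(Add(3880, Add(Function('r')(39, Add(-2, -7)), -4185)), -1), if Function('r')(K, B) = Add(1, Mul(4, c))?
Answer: Rational(-1, 324) ≈ -0.0030864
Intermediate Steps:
Function('r')(K, B) = -19 (Function('r')(K, B) = Add(1, Mul(4, -5)) = Add(1, -20) = -19)
Pow(Add(3880, Add(Function('r')(39, Add(-2, -7)), -4185)), -1) = Pow(Add(3880, Add(-19, -4185)), -1) = Pow(Add(3880, -4204), -1) = Pow(-324, -1) = Rational(-1, 324)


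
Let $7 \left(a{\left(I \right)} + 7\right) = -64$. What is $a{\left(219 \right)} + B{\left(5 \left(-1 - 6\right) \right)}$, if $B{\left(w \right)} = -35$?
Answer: $- \frac{358}{7} \approx -51.143$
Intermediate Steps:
$a{\left(I \right)} = - \frac{113}{7}$ ($a{\left(I \right)} = -7 + \frac{1}{7} \left(-64\right) = -7 - \frac{64}{7} = - \frac{113}{7}$)
$a{\left(219 \right)} + B{\left(5 \left(-1 - 6\right) \right)} = - \frac{113}{7} - 35 = - \frac{358}{7}$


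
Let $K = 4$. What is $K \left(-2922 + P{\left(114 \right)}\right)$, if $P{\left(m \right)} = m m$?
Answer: $40296$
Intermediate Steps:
$P{\left(m \right)} = m^{2}$
$K \left(-2922 + P{\left(114 \right)}\right) = 4 \left(-2922 + 114^{2}\right) = 4 \left(-2922 + 12996\right) = 4 \cdot 10074 = 40296$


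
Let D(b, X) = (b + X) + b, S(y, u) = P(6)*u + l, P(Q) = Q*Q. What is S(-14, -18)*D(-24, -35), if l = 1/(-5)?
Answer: 269003/5 ≈ 53801.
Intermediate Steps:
P(Q) = Q**2
l = -1/5 ≈ -0.20000
S(y, u) = -1/5 + 36*u (S(y, u) = 6**2*u - 1/5 = 36*u - 1/5 = -1/5 + 36*u)
D(b, X) = X + 2*b (D(b, X) = (X + b) + b = X + 2*b)
S(-14, -18)*D(-24, -35) = (-1/5 + 36*(-18))*(-35 + 2*(-24)) = (-1/5 - 648)*(-35 - 48) = -3241/5*(-83) = 269003/5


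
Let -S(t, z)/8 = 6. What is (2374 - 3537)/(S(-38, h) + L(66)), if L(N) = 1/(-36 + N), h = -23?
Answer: 34890/1439 ≈ 24.246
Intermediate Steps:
S(t, z) = -48 (S(t, z) = -8*6 = -48)
(2374 - 3537)/(S(-38, h) + L(66)) = (2374 - 3537)/(-48 + 1/(-36 + 66)) = -1163/(-48 + 1/30) = -1163/(-1439/30) = -1163*(-30/1439) = 34890/1439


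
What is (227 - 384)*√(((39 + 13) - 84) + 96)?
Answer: -1256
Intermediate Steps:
(227 - 384)*√(((39 + 13) - 84) + 96) = -157*√((52 - 84) + 96) = -157*√(-32 + 96) = -157*√64 = -157*8 = -1256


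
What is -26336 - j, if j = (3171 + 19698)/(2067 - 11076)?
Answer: -342335/13 ≈ -26333.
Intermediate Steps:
j = -33/13 (j = 22869/(-9009) = 22869*(-1/9009) = -33/13 ≈ -2.5385)
-26336 - j = -26336 - 1*(-33/13) = -26336 + 33/13 = -342335/13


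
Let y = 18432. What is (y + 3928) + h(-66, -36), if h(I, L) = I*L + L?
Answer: 24700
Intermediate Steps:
h(I, L) = L + I*L
(y + 3928) + h(-66, -36) = (18432 + 3928) - 36*(1 - 66) = 22360 - 36*(-65) = 22360 + 2340 = 24700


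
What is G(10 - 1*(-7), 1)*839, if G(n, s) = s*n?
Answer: 14263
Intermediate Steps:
G(n, s) = n*s
G(10 - 1*(-7), 1)*839 = ((10 - 1*(-7))*1)*839 = ((10 + 7)*1)*839 = (17*1)*839 = 17*839 = 14263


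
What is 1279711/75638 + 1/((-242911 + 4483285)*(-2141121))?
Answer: 2904673253297819989/171682259145183513 ≈ 16.919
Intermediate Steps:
1279711/75638 + 1/((-242911 + 4483285)*(-2141121)) = 1279711*(1/75638) - 1/2141121/4240374 = 1279711/75638 + (1/4240374)*(-1/2141121) = 1279711/75638 - 1/9079153819254 = 2904673253297819989/171682259145183513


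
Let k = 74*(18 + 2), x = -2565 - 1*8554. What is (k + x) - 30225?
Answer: -39864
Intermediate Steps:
x = -11119 (x = -2565 - 8554 = -11119)
k = 1480 (k = 74*20 = 1480)
(k + x) - 30225 = (1480 - 11119) - 30225 = -9639 - 30225 = -39864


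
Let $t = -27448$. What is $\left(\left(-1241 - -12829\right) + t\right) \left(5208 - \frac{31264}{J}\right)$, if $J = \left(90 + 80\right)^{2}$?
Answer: $- \frac{119330589248}{1445} \approx -8.2582 \cdot 10^{7}$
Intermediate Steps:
$J = 28900$ ($J = 170^{2} = 28900$)
$\left(\left(-1241 - -12829\right) + t\right) \left(5208 - \frac{31264}{J}\right) = \left(\left(-1241 - -12829\right) - 27448\right) \left(5208 - \frac{31264}{28900}\right) = \left(\left(-1241 + 12829\right) - 27448\right) \left(5208 - \frac{7816}{7225}\right) = \left(11588 - 27448\right) \left(5208 - \frac{7816}{7225}\right) = \left(-15860\right) \frac{37619984}{7225} = - \frac{119330589248}{1445}$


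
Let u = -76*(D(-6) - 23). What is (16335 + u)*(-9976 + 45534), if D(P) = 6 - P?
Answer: 610566418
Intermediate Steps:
u = 836 (u = -76*((6 - 1*(-6)) - 23) = -76*((6 + 6) - 23) = -76*(12 - 23) = -76*(-11) = 836)
(16335 + u)*(-9976 + 45534) = (16335 + 836)*(-9976 + 45534) = 17171*35558 = 610566418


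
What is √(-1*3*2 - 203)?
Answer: I*√209 ≈ 14.457*I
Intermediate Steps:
√(-1*3*2 - 203) = √(-3*2 - 203) = √(-6 - 203) = √(-209) = I*√209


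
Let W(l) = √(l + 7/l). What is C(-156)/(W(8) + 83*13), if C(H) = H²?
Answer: 23340928/1034873 - 5408*√142/1034873 ≈ 22.492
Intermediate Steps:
C(-156)/(W(8) + 83*13) = (-156)²/(√(8 + 7/8) + 83*13) = 24336/(√(8 + 7*(⅛)) + 1079) = 24336/(√(8 + 7/8) + 1079) = 24336/(√(71/8) + 1079) = 24336/(√142/4 + 1079) = 24336/(1079 + √142/4)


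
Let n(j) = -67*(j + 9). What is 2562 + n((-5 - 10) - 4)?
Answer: 3232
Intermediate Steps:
n(j) = -603 - 67*j (n(j) = -67*(9 + j) = -603 - 67*j)
2562 + n((-5 - 10) - 4) = 2562 + (-603 - 67*((-5 - 10) - 4)) = 2562 + (-603 - 67*(-15 - 4)) = 2562 + (-603 - 67*(-19)) = 2562 + (-603 + 1273) = 2562 + 670 = 3232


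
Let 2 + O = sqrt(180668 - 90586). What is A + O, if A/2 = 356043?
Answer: 712084 + sqrt(90082) ≈ 7.1238e+5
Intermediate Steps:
A = 712086 (A = 2*356043 = 712086)
O = -2 + sqrt(90082) (O = -2 + sqrt(180668 - 90586) = -2 + sqrt(90082) ≈ 298.14)
A + O = 712086 + (-2 + sqrt(90082)) = 712084 + sqrt(90082)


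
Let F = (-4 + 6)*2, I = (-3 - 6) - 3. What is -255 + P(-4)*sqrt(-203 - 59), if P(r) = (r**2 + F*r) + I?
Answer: -255 - 12*I*sqrt(262) ≈ -255.0 - 194.24*I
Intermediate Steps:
I = -12 (I = -9 - 3 = -12)
F = 4 (F = 2*2 = 4)
P(r) = -12 + r**2 + 4*r (P(r) = (r**2 + 4*r) - 12 = -12 + r**2 + 4*r)
-255 + P(-4)*sqrt(-203 - 59) = -255 + (-12 + (-4)**2 + 4*(-4))*sqrt(-203 - 59) = -255 + (-12 + 16 - 16)*sqrt(-262) = -255 - 12*I*sqrt(262)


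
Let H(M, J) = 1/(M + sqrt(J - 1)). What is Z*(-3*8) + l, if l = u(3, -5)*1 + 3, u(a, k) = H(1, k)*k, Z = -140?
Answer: (-3358*I + 3363*sqrt(6))/(sqrt(6) - I) ≈ 3362.3 + 1.7496*I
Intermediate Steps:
H(M, J) = 1/(M + sqrt(-1 + J))
u(a, k) = k/(1 + sqrt(-1 + k))
l = 3 - 5/(1 + I*sqrt(6)) (l = -5/(1 + sqrt(-1 - 5))*1 + 3 = -5/(1 + sqrt(-6))*1 + 3 = -5/(1 + I*sqrt(6))*1 + 3 = -5/(1 + I*sqrt(6)) + 3 = 3 - 5/(1 + I*sqrt(6)) ≈ 2.2857 + 1.7496*I)
Z*(-3*8) + l = -(-420)*8 + (2*I + 3*sqrt(6))/(sqrt(6) - I) = -140*(-24) + (2*I + 3*sqrt(6))/(sqrt(6) - I) = 3360 + (2*I + 3*sqrt(6))/(sqrt(6) - I)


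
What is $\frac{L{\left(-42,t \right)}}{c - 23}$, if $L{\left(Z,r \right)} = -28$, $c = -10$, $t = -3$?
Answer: $\frac{28}{33} \approx 0.84848$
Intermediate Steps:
$\frac{L{\left(-42,t \right)}}{c - 23} = - \frac{28}{-10 - 23} = - \frac{28}{-33} = \left(-28\right) \left(- \frac{1}{33}\right) = \frac{28}{33}$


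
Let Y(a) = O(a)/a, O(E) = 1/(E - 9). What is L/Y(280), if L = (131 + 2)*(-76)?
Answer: -766995040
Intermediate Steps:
O(E) = 1/(-9 + E)
Y(a) = 1/(a*(-9 + a)) (Y(a) = 1/((-9 + a)*a) = 1/(a*(-9 + a)))
L = -10108 (L = 133*(-76) = -10108)
L/Y(280) = -10108/(1/(280*(-9 + 280))) = -10108/((1/280)/271) = -10108/((1/280)*(1/271)) = -10108/1/75880 = -10108*75880 = -766995040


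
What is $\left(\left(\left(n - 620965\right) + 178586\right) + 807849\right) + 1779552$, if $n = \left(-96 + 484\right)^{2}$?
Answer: $2295566$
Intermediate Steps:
$n = 150544$ ($n = 388^{2} = 150544$)
$\left(\left(\left(n - 620965\right) + 178586\right) + 807849\right) + 1779552 = \left(\left(\left(150544 - 620965\right) + 178586\right) + 807849\right) + 1779552 = \left(\left(-470421 + 178586\right) + 807849\right) + 1779552 = \left(-291835 + 807849\right) + 1779552 = 516014 + 1779552 = 2295566$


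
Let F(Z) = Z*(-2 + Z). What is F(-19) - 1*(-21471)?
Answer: 21870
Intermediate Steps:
F(-19) - 1*(-21471) = -19*(-2 - 19) - 1*(-21471) = -19*(-21) + 21471 = 399 + 21471 = 21870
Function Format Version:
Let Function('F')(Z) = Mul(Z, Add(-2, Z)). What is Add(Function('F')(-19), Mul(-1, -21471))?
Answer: 21870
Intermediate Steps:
Add(Function('F')(-19), Mul(-1, -21471)) = Add(Mul(-19, Add(-2, -19)), Mul(-1, -21471)) = Add(Mul(-19, -21), 21471) = Add(399, 21471) = 21870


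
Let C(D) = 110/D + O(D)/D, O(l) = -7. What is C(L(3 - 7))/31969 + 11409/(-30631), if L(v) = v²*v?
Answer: -23346151537/62671516096 ≈ -0.37252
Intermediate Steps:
L(v) = v³
C(D) = 103/D (C(D) = 110/D - 7/D = 103/D)
C(L(3 - 7))/31969 + 11409/(-30631) = (103/((3 - 7)³))/31969 + 11409/(-30631) = (103/((-4)³))*(1/31969) + 11409*(-1/30631) = (103/(-64))*(1/31969) - 11409/30631 = (103*(-1/64))*(1/31969) - 11409/30631 = -103/64*1/31969 - 11409/30631 = -103/2046016 - 11409/30631 = -23346151537/62671516096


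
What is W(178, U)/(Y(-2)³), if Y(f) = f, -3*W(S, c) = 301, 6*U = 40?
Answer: 301/24 ≈ 12.542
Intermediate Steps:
U = 20/3 (U = (⅙)*40 = 20/3 ≈ 6.6667)
W(S, c) = -301/3 (W(S, c) = -⅓*301 = -301/3)
W(178, U)/(Y(-2)³) = -301/(3*((-2)³)) = -301/3/(-8) = -301/3*(-⅛) = 301/24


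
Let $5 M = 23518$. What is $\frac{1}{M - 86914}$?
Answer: $- \frac{5}{411052} \approx -1.2164 \cdot 10^{-5}$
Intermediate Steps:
$M = \frac{23518}{5}$ ($M = \frac{1}{5} \cdot 23518 = \frac{23518}{5} \approx 4703.6$)
$\frac{1}{M - 86914} = \frac{1}{\frac{23518}{5} - 86914} = \frac{1}{- \frac{411052}{5}} = - \frac{5}{411052}$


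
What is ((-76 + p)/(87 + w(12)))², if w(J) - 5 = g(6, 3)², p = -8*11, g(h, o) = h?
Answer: 1681/1024 ≈ 1.6416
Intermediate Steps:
p = -88
w(J) = 41 (w(J) = 5 + 6² = 5 + 36 = 41)
((-76 + p)/(87 + w(12)))² = ((-76 - 88)/(87 + 41))² = (-164/128)² = (-164*1/128)² = (-41/32)² = 1681/1024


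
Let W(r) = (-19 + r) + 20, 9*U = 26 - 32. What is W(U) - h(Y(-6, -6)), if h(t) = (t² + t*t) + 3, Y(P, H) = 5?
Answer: -158/3 ≈ -52.667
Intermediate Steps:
U = -⅔ (U = (26 - 32)/9 = (⅑)*(-6) = -⅔ ≈ -0.66667)
h(t) = 3 + 2*t² (h(t) = (t² + t²) + 3 = 2*t² + 3 = 3 + 2*t²)
W(r) = 1 + r
W(U) - h(Y(-6, -6)) = (1 - ⅔) - (3 + 2*5²) = ⅓ - (3 + 2*25) = ⅓ - (3 + 50) = ⅓ - 1*53 = ⅓ - 53 = -158/3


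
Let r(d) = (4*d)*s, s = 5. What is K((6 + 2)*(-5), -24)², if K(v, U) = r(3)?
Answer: 3600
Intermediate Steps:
r(d) = 20*d (r(d) = (4*d)*5 = 20*d)
K(v, U) = 60 (K(v, U) = 20*3 = 60)
K((6 + 2)*(-5), -24)² = 60² = 3600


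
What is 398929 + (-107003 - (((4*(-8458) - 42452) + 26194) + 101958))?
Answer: 240058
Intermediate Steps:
398929 + (-107003 - (((4*(-8458) - 42452) + 26194) + 101958)) = 398929 + (-107003 - (((-33832 - 42452) + 26194) + 101958)) = 398929 + (-107003 - ((-76284 + 26194) + 101958)) = 398929 + (-107003 - (-50090 + 101958)) = 398929 + (-107003 - 1*51868) = 398929 + (-107003 - 51868) = 398929 - 158871 = 240058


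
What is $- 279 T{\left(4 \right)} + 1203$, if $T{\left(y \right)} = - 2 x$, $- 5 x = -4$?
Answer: $\frac{8247}{5} \approx 1649.4$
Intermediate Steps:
$x = \frac{4}{5}$ ($x = \left(- \frac{1}{5}\right) \left(-4\right) = \frac{4}{5} \approx 0.8$)
$T{\left(y \right)} = - \frac{8}{5}$ ($T{\left(y \right)} = \left(-2\right) \frac{4}{5} = - \frac{8}{5}$)
$- 279 T{\left(4 \right)} + 1203 = \left(-279\right) \left(- \frac{8}{5}\right) + 1203 = \frac{2232}{5} + 1203 = \frac{8247}{5}$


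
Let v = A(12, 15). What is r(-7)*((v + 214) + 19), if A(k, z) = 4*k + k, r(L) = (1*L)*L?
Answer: 14357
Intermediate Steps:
r(L) = L² (r(L) = L*L = L²)
A(k, z) = 5*k
v = 60 (v = 5*12 = 60)
r(-7)*((v + 214) + 19) = (-7)²*((60 + 214) + 19) = 49*(274 + 19) = 49*293 = 14357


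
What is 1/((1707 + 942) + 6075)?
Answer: 1/8724 ≈ 0.00011463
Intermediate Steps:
1/((1707 + 942) + 6075) = 1/(2649 + 6075) = 1/8724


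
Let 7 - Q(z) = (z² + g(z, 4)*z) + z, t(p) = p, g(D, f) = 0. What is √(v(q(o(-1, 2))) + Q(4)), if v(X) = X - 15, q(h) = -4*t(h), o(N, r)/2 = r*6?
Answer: 2*I*√31 ≈ 11.136*I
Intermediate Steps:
o(N, r) = 12*r (o(N, r) = 2*(r*6) = 2*(6*r) = 12*r)
q(h) = -4*h
Q(z) = 7 - z - z² (Q(z) = 7 - ((z² + 0*z) + z) = 7 - ((z² + 0) + z) = 7 - (z² + z) = 7 - (z + z²) = 7 + (-z - z²) = 7 - z - z²)
v(X) = -15 + X
√(v(q(o(-1, 2))) + Q(4)) = √((-15 - 48*2) + (7 - 1*4 - 1*4²)) = √((-15 - 4*24) + (7 - 4 - 1*16)) = √((-15 - 96) + (7 - 4 - 16)) = √(-111 - 13) = √(-124) = 2*I*√31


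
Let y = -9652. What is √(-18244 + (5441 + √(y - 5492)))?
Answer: √(-12803 + 2*I*√3786) ≈ 0.5438 + 113.15*I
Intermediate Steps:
√(-18244 + (5441 + √(y - 5492))) = √(-18244 + (5441 + √(-9652 - 5492))) = √(-18244 + (5441 + √(-15144))) = √(-18244 + (5441 + 2*I*√3786)) = √(-12803 + 2*I*√3786)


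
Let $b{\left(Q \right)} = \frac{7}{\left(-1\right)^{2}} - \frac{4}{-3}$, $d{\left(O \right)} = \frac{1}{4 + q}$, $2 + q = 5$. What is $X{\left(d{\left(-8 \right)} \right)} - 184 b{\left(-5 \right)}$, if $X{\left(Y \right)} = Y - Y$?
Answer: $- \frac{4600}{3} \approx -1533.3$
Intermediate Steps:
$q = 3$ ($q = -2 + 5 = 3$)
$d{\left(O \right)} = \frac{1}{7}$ ($d{\left(O \right)} = \frac{1}{4 + 3} = \frac{1}{7}$)
$b{\left(Q \right)} = \frac{25}{3}$ ($b{\left(Q \right)} = \frac{7}{1} - - \frac{4}{3} = 7 \cdot 1 + \frac{4}{3} = 7 + \frac{4}{3} = \frac{25}{3}$)
$X{\left(Y \right)} = 0$
$X{\left(d{\left(-8 \right)} \right)} - 184 b{\left(-5 \right)} = 0 - \frac{4600}{3} = - \frac{4600}{3}$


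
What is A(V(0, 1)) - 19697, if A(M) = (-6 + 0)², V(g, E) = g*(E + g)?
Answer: -19661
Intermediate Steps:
A(M) = 36 (A(M) = (-6)² = 36)
A(V(0, 1)) - 19697 = 36 - 19697 = -19661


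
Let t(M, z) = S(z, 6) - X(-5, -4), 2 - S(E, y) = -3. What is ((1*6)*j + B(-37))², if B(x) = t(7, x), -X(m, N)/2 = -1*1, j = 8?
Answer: 2601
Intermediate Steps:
X(m, N) = 2 (X(m, N) = -(-2) = -2*(-1) = 2)
S(E, y) = 5 (S(E, y) = 2 - 1*(-3) = 2 + 3 = 5)
t(M, z) = 3 (t(M, z) = 5 - 1*2 = 5 - 2 = 3)
B(x) = 3
((1*6)*j + B(-37))² = ((1*6)*8 + 3)² = (6*8 + 3)² = (48 + 3)² = 51² = 2601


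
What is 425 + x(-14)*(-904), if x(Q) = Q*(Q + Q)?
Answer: -353943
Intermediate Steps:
x(Q) = 2*Q² (x(Q) = Q*(2*Q) = 2*Q²)
425 + x(-14)*(-904) = 425 + (2*(-14)²)*(-904) = 425 + (2*196)*(-904) = 425 + 392*(-904) = 425 - 354368 = -353943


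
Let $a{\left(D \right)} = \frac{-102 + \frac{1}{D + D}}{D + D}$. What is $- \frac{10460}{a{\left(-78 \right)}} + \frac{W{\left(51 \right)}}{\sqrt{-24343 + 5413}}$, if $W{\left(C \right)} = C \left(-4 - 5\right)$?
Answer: $- \frac{254554560}{15913} + \frac{153 i \sqrt{18930}}{6310} \approx -15997.0 + 3.3361 i$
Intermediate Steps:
$W{\left(C \right)} = - 9 C$ ($W{\left(C \right)} = C \left(-9\right) = - 9 C$)
$a{\left(D \right)} = \frac{-102 + \frac{1}{2 D}}{2 D}$
$- \frac{10460}{a{\left(-78 \right)}} + \frac{W{\left(51 \right)}}{\sqrt{-24343 + 5413}} = - \frac{10460}{\frac{1}{4} \cdot \frac{1}{6084} \left(1 - -15912\right)} + \frac{\left(-9\right) 51}{\sqrt{-24343 + 5413}} = - \frac{10460}{\frac{1}{4} \cdot \frac{1}{6084} \left(1 + 15912\right)} - \frac{459}{\sqrt{-18930}} = - \frac{10460}{\frac{1}{4} \cdot \frac{1}{6084} \cdot 15913} - \frac{459}{i \sqrt{18930}} = - \frac{10460}{\frac{15913}{24336}} - 459 \left(- \frac{i \sqrt{18930}}{18930}\right) = \left(-10460\right) \frac{24336}{15913} + \frac{153 i \sqrt{18930}}{6310} = - \frac{254554560}{15913} + \frac{153 i \sqrt{18930}}{6310}$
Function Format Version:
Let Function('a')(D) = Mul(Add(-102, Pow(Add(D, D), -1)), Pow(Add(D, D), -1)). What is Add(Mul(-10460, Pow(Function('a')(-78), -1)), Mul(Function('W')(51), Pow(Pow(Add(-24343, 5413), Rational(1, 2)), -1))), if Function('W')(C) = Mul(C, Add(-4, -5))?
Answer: Add(Rational(-254554560, 15913), Mul(Rational(153, 6310), I, Pow(18930, Rational(1, 2)))) ≈ Add(-15997., Mul(3.3361, I))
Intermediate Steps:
Function('W')(C) = Mul(-9, C) (Function('W')(C) = Mul(C, -9) = Mul(-9, C))
Function('a')(D) = Mul(Rational(1, 2), Pow(D, -1), Add(-102, Mul(Rational(1, 2), Pow(D, -1)))) (Function('a')(D) = Mul(Add(-102, Pow(Mul(2, D), -1)), Pow(Mul(2, D), -1)) = Mul(Add(-102, Mul(Rational(1, 2), Pow(D, -1))), Mul(Rational(1, 2), Pow(D, -1))) = Mul(Rational(1, 2), Pow(D, -1), Add(-102, Mul(Rational(1, 2), Pow(D, -1)))))
Add(Mul(-10460, Pow(Function('a')(-78), -1)), Mul(Function('W')(51), Pow(Pow(Add(-24343, 5413), Rational(1, 2)), -1))) = Add(Mul(-10460, Pow(Mul(Rational(1, 4), Pow(-78, -2), Add(1, Mul(-204, -78))), -1)), Mul(Mul(-9, 51), Pow(Pow(Add(-24343, 5413), Rational(1, 2)), -1))) = Add(Mul(-10460, Pow(Mul(Rational(1, 4), Rational(1, 6084), Add(1, 15912)), -1)), Mul(-459, Pow(Pow(-18930, Rational(1, 2)), -1))) = Add(Mul(-10460, Pow(Mul(Rational(1, 4), Rational(1, 6084), 15913), -1)), Mul(-459, Pow(Mul(I, Pow(18930, Rational(1, 2))), -1))) = Add(Mul(-10460, Pow(Rational(15913, 24336), -1)), Mul(-459, Mul(Rational(-1, 18930), I, Pow(18930, Rational(1, 2))))) = Add(Mul(-10460, Rational(24336, 15913)), Mul(Rational(153, 6310), I, Pow(18930, Rational(1, 2)))) = Add(Rational(-254554560, 15913), Mul(Rational(153, 6310), I, Pow(18930, Rational(1, 2))))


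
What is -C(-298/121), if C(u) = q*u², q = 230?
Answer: -20424920/14641 ≈ -1395.0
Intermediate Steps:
C(u) = 230*u²
-C(-298/121) = -230*(-298/121)² = -230*88804/14641 = -1*20424920/14641 = -20424920/14641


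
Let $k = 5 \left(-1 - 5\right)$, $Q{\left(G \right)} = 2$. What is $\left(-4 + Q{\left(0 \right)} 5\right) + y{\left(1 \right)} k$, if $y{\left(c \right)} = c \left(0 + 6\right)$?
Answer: $-174$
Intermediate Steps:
$y{\left(c \right)} = 6 c$ ($y{\left(c \right)} = c 6 = 6 c$)
$k = -30$ ($k = 5 \left(-6\right) = -30$)
$\left(-4 + Q{\left(0 \right)} 5\right) + y{\left(1 \right)} k = \left(-4 + 2 \cdot 5\right) + 6 \cdot 1 \left(-30\right) = \left(-4 + 10\right) + 6 \left(-30\right) = 6 - 180 = -174$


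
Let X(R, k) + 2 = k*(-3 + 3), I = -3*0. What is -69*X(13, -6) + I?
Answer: 138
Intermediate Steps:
I = 0
X(R, k) = -2 (X(R, k) = -2 + k*(-3 + 3) = -2 + k*0 = -2 + 0 = -2)
-69*X(13, -6) + I = -69*(-2) + 0 = 138 + 0 = 138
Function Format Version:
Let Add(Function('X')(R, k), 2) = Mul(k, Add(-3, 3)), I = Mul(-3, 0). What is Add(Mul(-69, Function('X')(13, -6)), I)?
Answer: 138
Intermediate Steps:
I = 0
Function('X')(R, k) = -2 (Function('X')(R, k) = Add(-2, Mul(k, Add(-3, 3))) = Add(-2, Mul(k, 0)) = Add(-2, 0) = -2)
Add(Mul(-69, Function('X')(13, -6)), I) = Add(Mul(-69, -2), 0) = Add(138, 0) = 138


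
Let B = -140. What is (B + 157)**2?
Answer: 289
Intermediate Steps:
(B + 157)**2 = (-140 + 157)**2 = 17**2 = 289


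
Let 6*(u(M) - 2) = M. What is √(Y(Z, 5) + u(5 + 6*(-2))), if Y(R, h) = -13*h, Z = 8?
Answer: I*√2310/6 ≈ 8.0104*I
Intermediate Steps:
u(M) = 2 + M/6
√(Y(Z, 5) + u(5 + 6*(-2))) = √(-13*5 + (2 + (5 + 6*(-2))/6)) = √(-65 + (2 + (5 - 12)/6)) = √(-65 + (2 + (⅙)*(-7))) = √(-65 + (2 - 7/6)) = √(-65 + ⅚) = √(-385/6) = I*√2310/6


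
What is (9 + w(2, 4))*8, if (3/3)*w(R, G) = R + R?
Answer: 104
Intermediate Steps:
w(R, G) = 2*R (w(R, G) = R + R = 2*R)
(9 + w(2, 4))*8 = (9 + 2*2)*8 = (9 + 4)*8 = 13*8 = 104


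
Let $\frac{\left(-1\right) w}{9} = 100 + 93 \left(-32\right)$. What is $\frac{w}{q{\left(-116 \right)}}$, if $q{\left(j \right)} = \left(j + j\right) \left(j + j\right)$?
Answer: $\frac{6471}{13456} \approx 0.4809$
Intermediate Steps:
$w = 25884$ ($w = - 9 \left(100 + 93 \left(-32\right)\right) = - 9 \left(100 - 2976\right) = \left(-9\right) \left(-2876\right) = 25884$)
$q{\left(j \right)} = 4 j^{2}$ ($q{\left(j \right)} = 2 j 2 j = 4 j^{2}$)
$\frac{w}{q{\left(-116 \right)}} = \frac{25884}{4 \left(-116\right)^{2}} = \frac{25884}{4 \cdot 13456} = \frac{25884}{53824} = 25884 \cdot \frac{1}{53824} = \frac{6471}{13456}$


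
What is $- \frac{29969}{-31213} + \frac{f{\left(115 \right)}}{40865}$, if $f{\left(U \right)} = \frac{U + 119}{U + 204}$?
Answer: $\frac{390681239857}{406890639155} \approx 0.96016$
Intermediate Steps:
$f{\left(U \right)} = \frac{119 + U}{204 + U}$
$- \frac{29969}{-31213} + \frac{f{\left(115 \right)}}{40865} = - \frac{29969}{-31213} + \frac{\frac{1}{204 + 115} \left(119 + 115\right)}{40865} = \left(-29969\right) \left(- \frac{1}{31213}\right) + \frac{1}{319} \cdot 234 \cdot \frac{1}{40865} = \frac{29969}{31213} + \frac{1}{319} \cdot 234 \cdot \frac{1}{40865} = \frac{29969}{31213} + \frac{234}{319} \cdot \frac{1}{40865} = \frac{29969}{31213} + \frac{234}{13035935} = \frac{390681239857}{406890639155}$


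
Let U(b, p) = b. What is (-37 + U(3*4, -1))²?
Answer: 625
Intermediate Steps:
(-37 + U(3*4, -1))² = (-37 + 3*4)² = (-37 + 12)² = (-25)² = 625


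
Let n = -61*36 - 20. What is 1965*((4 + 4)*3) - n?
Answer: 49376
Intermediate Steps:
n = -2216 (n = -2196 - 20 = -2216)
1965*((4 + 4)*3) - n = 1965*((4 + 4)*3) - 1*(-2216) = 1965*(8*3) + 2216 = 1965*24 + 2216 = 47160 + 2216 = 49376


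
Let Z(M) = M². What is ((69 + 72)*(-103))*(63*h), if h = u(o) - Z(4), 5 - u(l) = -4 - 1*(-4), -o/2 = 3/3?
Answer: 10064439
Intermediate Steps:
o = -2 (o = -6/3 = -2*1 = -2)
u(l) = 5 (u(l) = 5 - (-4 - 1*(-4)) = 5 - (-4 + 4) = 5 - 1*0 = 5 + 0 = 5)
h = -11 (h = 5 - 1*4² = 5 - 1*16 = 5 - 16 = -11)
((69 + 72)*(-103))*(63*h) = ((69 + 72)*(-103))*(63*(-11)) = (141*(-103))*(-693) = -14523*(-693) = 10064439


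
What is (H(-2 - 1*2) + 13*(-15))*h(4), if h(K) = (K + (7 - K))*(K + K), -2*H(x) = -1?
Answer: -10892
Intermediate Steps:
H(x) = 1/2 (H(x) = -1/2*(-1) = 1/2)
h(K) = 14*K (h(K) = 7*(2*K) = 14*K)
(H(-2 - 1*2) + 13*(-15))*h(4) = (1/2 + 13*(-15))*(14*4) = (1/2 - 195)*56 = -389/2*56 = -10892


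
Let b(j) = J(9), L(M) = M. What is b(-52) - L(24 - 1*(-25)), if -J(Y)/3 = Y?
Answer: -76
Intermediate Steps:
J(Y) = -3*Y
b(j) = -27 (b(j) = -3*9 = -27)
b(-52) - L(24 - 1*(-25)) = -27 - (24 - 1*(-25)) = -27 - (24 + 25) = -27 - 1*49 = -27 - 49 = -76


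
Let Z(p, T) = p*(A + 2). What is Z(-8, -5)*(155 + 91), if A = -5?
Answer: 5904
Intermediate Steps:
Z(p, T) = -3*p (Z(p, T) = p*(-5 + 2) = p*(-3) = -3*p)
Z(-8, -5)*(155 + 91) = (-3*(-8))*(155 + 91) = 24*246 = 5904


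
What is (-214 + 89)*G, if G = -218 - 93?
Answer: 38875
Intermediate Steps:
G = -311
(-214 + 89)*G = (-214 + 89)*(-311) = -125*(-311) = 38875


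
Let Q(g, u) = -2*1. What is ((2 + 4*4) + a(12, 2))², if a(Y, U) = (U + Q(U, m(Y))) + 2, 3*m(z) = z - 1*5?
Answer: 400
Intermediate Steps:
m(z) = -5/3 + z/3 (m(z) = (z - 1*5)/3 = (z - 5)/3 = (-5 + z)/3 = -5/3 + z/3)
Q(g, u) = -2
a(Y, U) = U (a(Y, U) = (U - 2) + 2 = (-2 + U) + 2 = U)
((2 + 4*4) + a(12, 2))² = ((2 + 4*4) + 2)² = ((2 + 16) + 2)² = (18 + 2)² = 20² = 400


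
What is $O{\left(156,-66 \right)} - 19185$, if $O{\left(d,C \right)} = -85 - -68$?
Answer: $-19202$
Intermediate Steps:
$O{\left(d,C \right)} = -17$ ($O{\left(d,C \right)} = -85 + 68 = -17$)
$O{\left(156,-66 \right)} - 19185 = -17 - 19185 = -19202$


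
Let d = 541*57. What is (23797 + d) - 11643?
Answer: 42991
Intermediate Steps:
d = 30837
(23797 + d) - 11643 = (23797 + 30837) - 11643 = 54634 - 11643 = 42991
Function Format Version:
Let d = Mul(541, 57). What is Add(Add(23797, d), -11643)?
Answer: 42991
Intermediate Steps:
d = 30837
Add(Add(23797, d), -11643) = Add(Add(23797, 30837), -11643) = Add(54634, -11643) = 42991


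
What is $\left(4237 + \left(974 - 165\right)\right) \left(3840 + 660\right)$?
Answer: $22707000$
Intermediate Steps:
$\left(4237 + \left(974 - 165\right)\right) \left(3840 + 660\right) = \left(4237 + \left(974 - 165\right)\right) 4500 = \left(4237 + 809\right) 4500 = 5046 \cdot 4500 = 22707000$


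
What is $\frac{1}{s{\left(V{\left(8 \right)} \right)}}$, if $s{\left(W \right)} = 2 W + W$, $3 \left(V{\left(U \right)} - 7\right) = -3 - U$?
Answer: $\frac{1}{10} \approx 0.1$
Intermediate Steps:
$V{\left(U \right)} = 6 - \frac{U}{3}$ ($V{\left(U \right)} = 7 + \frac{-3 - U}{3} = 7 - \left(1 + \frac{U}{3}\right) = 6 - \frac{U}{3}$)
$s{\left(W \right)} = 3 W$
$\frac{1}{s{\left(V{\left(8 \right)} \right)}} = \frac{1}{3 \left(6 - \frac{8}{3}\right)} = \frac{1}{3 \cdot \frac{10}{3}} = \frac{1}{10}$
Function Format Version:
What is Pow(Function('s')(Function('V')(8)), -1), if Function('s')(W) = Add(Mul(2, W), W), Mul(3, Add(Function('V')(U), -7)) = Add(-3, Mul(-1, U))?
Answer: Rational(1, 10) ≈ 0.10000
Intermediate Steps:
Function('V')(U) = Add(6, Mul(Rational(-1, 3), U)) (Function('V')(U) = Add(7, Mul(Rational(1, 3), Add(-3, Mul(-1, U)))) = Add(7, Add(-1, Mul(Rational(-1, 3), U))) = Add(6, Mul(Rational(-1, 3), U)))
Function('s')(W) = Mul(3, W)
Pow(Function('s')(Function('V')(8)), -1) = Pow(Mul(3, Add(6, Mul(Rational(-1, 3), 8))), -1) = Pow(Mul(3, Add(6, Rational(-8, 3))), -1) = Pow(Mul(3, Rational(10, 3)), -1) = Pow(10, -1) = Rational(1, 10)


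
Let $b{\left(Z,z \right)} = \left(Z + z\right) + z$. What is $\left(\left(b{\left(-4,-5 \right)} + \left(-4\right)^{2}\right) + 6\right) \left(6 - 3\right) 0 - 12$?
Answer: $-12$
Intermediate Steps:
$b{\left(Z,z \right)} = Z + 2 z$
$\left(\left(b{\left(-4,-5 \right)} + \left(-4\right)^{2}\right) + 6\right) \left(6 - 3\right) 0 - 12 = \left(\left(\left(-4 + 2 \left(-5\right)\right) + \left(-4\right)^{2}\right) + 6\right) \left(6 - 3\right) 0 - 12 = \left(\left(\left(-4 - 10\right) + 16\right) + 6\right) 3 \cdot 0 - 12 = \left(\left(-14 + 16\right) + 6\right) 0 - 12 = \left(2 + 6\right) 0 - 12 = 8 \cdot 0 - 12 = 0 - 12 = -12$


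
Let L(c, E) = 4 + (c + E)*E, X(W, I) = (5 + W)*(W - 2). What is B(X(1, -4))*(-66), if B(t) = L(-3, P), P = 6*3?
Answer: -18084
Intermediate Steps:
X(W, I) = (-2 + W)*(5 + W) (X(W, I) = (5 + W)*(-2 + W) = (-2 + W)*(5 + W))
P = 18
L(c, E) = 4 + E*(E + c) (L(c, E) = 4 + (E + c)*E = 4 + E*(E + c))
B(t) = 274 (B(t) = 4 + 18² + 18*(-3) = 4 + 324 - 54 = 274)
B(X(1, -4))*(-66) = 274*(-66) = -18084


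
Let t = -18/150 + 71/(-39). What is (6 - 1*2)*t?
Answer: -7568/975 ≈ -7.7621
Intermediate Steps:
t = -1892/975 (t = -18*1/150 + 71*(-1/39) = -3/25 - 71/39 = -1892/975 ≈ -1.9405)
(6 - 1*2)*t = (6 - 1*2)*(-1892/975) = (6 - 2)*(-1892/975) = 4*(-1892/975) = -7568/975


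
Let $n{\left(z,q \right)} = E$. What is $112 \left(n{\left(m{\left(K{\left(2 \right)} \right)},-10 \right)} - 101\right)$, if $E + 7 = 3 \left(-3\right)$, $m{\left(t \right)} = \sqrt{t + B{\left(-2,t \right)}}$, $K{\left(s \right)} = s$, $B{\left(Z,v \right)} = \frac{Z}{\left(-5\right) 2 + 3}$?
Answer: $-13104$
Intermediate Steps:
$B{\left(Z,v \right)} = - \frac{Z}{7}$ ($B{\left(Z,v \right)} = \frac{Z}{-10 + 3} = \frac{Z}{-7} = Z \left(- \frac{1}{7}\right) = - \frac{Z}{7}$)
$m{\left(t \right)} = \sqrt{\frac{2}{7} + t}$ ($m{\left(t \right)} = \sqrt{t - - \frac{2}{7}} = \sqrt{t + \frac{2}{7}} = \sqrt{\frac{2}{7} + t}$)
$E = -16$ ($E = -7 + 3 \left(-3\right) = -7 - 9 = -16$)
$n{\left(z,q \right)} = -16$
$112 \left(n{\left(m{\left(K{\left(2 \right)} \right)},-10 \right)} - 101\right) = 112 \left(-16 - 101\right) = 112 \left(-117\right) = -13104$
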